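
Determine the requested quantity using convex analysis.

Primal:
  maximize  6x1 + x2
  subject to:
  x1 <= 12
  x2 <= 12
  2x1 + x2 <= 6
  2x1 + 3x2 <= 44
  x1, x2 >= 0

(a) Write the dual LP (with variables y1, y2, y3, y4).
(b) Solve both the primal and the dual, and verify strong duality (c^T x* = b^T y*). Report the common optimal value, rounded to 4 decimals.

The standard primal-dual pair for 'max c^T x s.t. A x <= b, x >= 0' is:
  Dual:  min b^T y  s.t.  A^T y >= c,  y >= 0.

So the dual LP is:
  minimize  12y1 + 12y2 + 6y3 + 44y4
  subject to:
    y1 + 2y3 + 2y4 >= 6
    y2 + y3 + 3y4 >= 1
    y1, y2, y3, y4 >= 0

Solving the primal: x* = (3, 0).
  primal value c^T x* = 18.
Solving the dual: y* = (0, 0, 3, 0).
  dual value b^T y* = 18.
Strong duality: c^T x* = b^T y*. Confirmed.

18


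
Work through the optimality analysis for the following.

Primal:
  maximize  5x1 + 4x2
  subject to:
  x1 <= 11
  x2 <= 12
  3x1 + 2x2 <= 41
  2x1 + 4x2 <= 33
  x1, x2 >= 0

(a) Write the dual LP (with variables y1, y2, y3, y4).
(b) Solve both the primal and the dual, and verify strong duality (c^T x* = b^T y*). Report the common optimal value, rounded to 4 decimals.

The standard primal-dual pair for 'max c^T x s.t. A x <= b, x >= 0' is:
  Dual:  min b^T y  s.t.  A^T y >= c,  y >= 0.

So the dual LP is:
  minimize  11y1 + 12y2 + 41y3 + 33y4
  subject to:
    y1 + 3y3 + 2y4 >= 5
    y2 + 2y3 + 4y4 >= 4
    y1, y2, y3, y4 >= 0

Solving the primal: x* = (11, 2.75).
  primal value c^T x* = 66.
Solving the dual: y* = (3, 0, 0, 1).
  dual value b^T y* = 66.
Strong duality: c^T x* = b^T y*. Confirmed.

66


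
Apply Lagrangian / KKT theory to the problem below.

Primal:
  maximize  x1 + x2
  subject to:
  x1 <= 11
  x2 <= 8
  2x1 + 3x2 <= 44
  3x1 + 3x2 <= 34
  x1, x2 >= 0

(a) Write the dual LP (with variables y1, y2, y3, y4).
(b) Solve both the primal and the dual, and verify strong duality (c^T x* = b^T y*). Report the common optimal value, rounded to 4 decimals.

The standard primal-dual pair for 'max c^T x s.t. A x <= b, x >= 0' is:
  Dual:  min b^T y  s.t.  A^T y >= c,  y >= 0.

So the dual LP is:
  minimize  11y1 + 8y2 + 44y3 + 34y4
  subject to:
    y1 + 2y3 + 3y4 >= 1
    y2 + 3y3 + 3y4 >= 1
    y1, y2, y3, y4 >= 0

Solving the primal: x* = (11, 0.3333).
  primal value c^T x* = 11.3333.
Solving the dual: y* = (0, 0, 0, 0.3333).
  dual value b^T y* = 11.3333.
Strong duality: c^T x* = b^T y*. Confirmed.

11.3333


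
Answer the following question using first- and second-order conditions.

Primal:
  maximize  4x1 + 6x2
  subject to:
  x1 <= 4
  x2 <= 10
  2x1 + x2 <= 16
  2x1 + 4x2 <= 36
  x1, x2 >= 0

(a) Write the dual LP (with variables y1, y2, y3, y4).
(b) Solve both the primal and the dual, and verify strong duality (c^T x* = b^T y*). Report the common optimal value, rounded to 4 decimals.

The standard primal-dual pair for 'max c^T x s.t. A x <= b, x >= 0' is:
  Dual:  min b^T y  s.t.  A^T y >= c,  y >= 0.

So the dual LP is:
  minimize  4y1 + 10y2 + 16y3 + 36y4
  subject to:
    y1 + 2y3 + 2y4 >= 4
    y2 + y3 + 4y4 >= 6
    y1, y2, y3, y4 >= 0

Solving the primal: x* = (4, 7).
  primal value c^T x* = 58.
Solving the dual: y* = (1, 0, 0, 1.5).
  dual value b^T y* = 58.
Strong duality: c^T x* = b^T y*. Confirmed.

58


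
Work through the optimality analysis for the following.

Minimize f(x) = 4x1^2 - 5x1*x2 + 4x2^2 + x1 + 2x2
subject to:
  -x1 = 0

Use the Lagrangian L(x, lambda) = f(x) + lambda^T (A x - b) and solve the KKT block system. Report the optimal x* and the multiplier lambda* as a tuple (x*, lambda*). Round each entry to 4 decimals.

Form the Lagrangian:
  L(x, lambda) = (1/2) x^T Q x + c^T x + lambda^T (A x - b)
Stationarity (grad_x L = 0): Q x + c + A^T lambda = 0.
Primal feasibility: A x = b.

This gives the KKT block system:
  [ Q   A^T ] [ x     ]   [-c ]
  [ A    0  ] [ lambda ] = [ b ]

Solving the linear system:
  x*      = (0, -0.25)
  lambda* = (2.25)
  f(x*)   = -0.25

x* = (0, -0.25), lambda* = (2.25)


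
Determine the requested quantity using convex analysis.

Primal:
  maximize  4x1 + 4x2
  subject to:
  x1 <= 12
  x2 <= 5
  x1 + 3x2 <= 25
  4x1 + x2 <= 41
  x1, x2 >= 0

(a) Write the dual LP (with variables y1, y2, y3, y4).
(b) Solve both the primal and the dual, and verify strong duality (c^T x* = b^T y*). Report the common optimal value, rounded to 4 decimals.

The standard primal-dual pair for 'max c^T x s.t. A x <= b, x >= 0' is:
  Dual:  min b^T y  s.t.  A^T y >= c,  y >= 0.

So the dual LP is:
  minimize  12y1 + 5y2 + 25y3 + 41y4
  subject to:
    y1 + y3 + 4y4 >= 4
    y2 + 3y3 + y4 >= 4
    y1, y2, y3, y4 >= 0

Solving the primal: x* = (9, 5).
  primal value c^T x* = 56.
Solving the dual: y* = (0, 3, 0, 1).
  dual value b^T y* = 56.
Strong duality: c^T x* = b^T y*. Confirmed.

56


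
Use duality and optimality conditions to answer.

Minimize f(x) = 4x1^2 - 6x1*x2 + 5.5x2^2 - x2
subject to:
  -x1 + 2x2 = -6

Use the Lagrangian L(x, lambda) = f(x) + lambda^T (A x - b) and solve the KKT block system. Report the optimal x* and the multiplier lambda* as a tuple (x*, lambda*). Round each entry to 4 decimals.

Form the Lagrangian:
  L(x, lambda) = (1/2) x^T Q x + c^T x + lambda^T (A x - b)
Stationarity (grad_x L = 0): Q x + c + A^T lambda = 0.
Primal feasibility: A x = b.

This gives the KKT block system:
  [ Q   A^T ] [ x     ]   [-c ]
  [ A    0  ] [ lambda ] = [ b ]

Solving the linear system:
  x*      = (-0.2105, -3.1053)
  lambda* = (16.9474)
  f(x*)   = 52.3947

x* = (-0.2105, -3.1053), lambda* = (16.9474)


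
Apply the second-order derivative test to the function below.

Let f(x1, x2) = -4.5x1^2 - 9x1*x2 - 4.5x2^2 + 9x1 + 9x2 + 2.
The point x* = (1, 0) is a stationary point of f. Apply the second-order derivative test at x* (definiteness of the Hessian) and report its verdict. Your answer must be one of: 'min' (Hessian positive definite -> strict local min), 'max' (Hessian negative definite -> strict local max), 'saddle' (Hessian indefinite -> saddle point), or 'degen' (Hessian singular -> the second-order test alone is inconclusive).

Compute the Hessian H = grad^2 f:
  H = [[-9, -9], [-9, -9]]
Verify stationarity: grad f(x*) = H x* + g = (0, 0).
Eigenvalues of H: -18, 0.
H has a zero eigenvalue (singular; negative semidefinite but not definite), so H is neither positive definite, negative definite, nor indefinite. The second-order test alone is inconclusive -> degen.
(Indeed, f is constant along the null direction of H through x*, so x* is not a strict local extremum.)

degen


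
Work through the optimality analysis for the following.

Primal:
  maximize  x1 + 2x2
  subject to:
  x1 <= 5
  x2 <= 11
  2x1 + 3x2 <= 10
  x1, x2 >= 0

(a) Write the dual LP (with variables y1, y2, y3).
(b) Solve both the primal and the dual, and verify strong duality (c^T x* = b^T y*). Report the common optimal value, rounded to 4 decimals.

The standard primal-dual pair for 'max c^T x s.t. A x <= b, x >= 0' is:
  Dual:  min b^T y  s.t.  A^T y >= c,  y >= 0.

So the dual LP is:
  minimize  5y1 + 11y2 + 10y3
  subject to:
    y1 + 2y3 >= 1
    y2 + 3y3 >= 2
    y1, y2, y3 >= 0

Solving the primal: x* = (0, 3.3333).
  primal value c^T x* = 6.6667.
Solving the dual: y* = (0, 0, 0.6667).
  dual value b^T y* = 6.6667.
Strong duality: c^T x* = b^T y*. Confirmed.

6.6667


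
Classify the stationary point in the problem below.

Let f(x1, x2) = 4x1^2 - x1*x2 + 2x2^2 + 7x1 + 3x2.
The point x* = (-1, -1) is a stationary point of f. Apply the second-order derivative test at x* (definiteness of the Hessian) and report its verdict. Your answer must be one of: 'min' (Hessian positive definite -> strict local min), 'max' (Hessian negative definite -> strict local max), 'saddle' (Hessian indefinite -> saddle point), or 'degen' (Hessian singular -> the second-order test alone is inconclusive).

Compute the Hessian H = grad^2 f:
  H = [[8, -1], [-1, 4]]
Verify stationarity: grad f(x*) = H x* + g = (0, 0).
Eigenvalues of H: 3.7639, 8.2361.
Both eigenvalues > 0, so H is positive definite -> x* is a strict local min.

min


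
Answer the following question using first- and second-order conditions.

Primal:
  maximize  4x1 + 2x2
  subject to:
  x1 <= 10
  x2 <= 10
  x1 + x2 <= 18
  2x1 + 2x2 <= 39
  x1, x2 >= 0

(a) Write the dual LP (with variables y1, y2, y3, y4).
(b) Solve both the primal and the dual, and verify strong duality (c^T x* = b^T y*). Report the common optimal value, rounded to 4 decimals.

The standard primal-dual pair for 'max c^T x s.t. A x <= b, x >= 0' is:
  Dual:  min b^T y  s.t.  A^T y >= c,  y >= 0.

So the dual LP is:
  minimize  10y1 + 10y2 + 18y3 + 39y4
  subject to:
    y1 + y3 + 2y4 >= 4
    y2 + y3 + 2y4 >= 2
    y1, y2, y3, y4 >= 0

Solving the primal: x* = (10, 8).
  primal value c^T x* = 56.
Solving the dual: y* = (2, 0, 2, 0).
  dual value b^T y* = 56.
Strong duality: c^T x* = b^T y*. Confirmed.

56


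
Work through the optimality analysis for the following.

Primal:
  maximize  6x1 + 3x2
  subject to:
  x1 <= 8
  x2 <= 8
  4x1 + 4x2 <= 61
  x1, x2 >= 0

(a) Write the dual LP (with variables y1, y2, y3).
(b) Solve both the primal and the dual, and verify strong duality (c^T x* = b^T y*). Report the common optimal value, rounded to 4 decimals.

The standard primal-dual pair for 'max c^T x s.t. A x <= b, x >= 0' is:
  Dual:  min b^T y  s.t.  A^T y >= c,  y >= 0.

So the dual LP is:
  minimize  8y1 + 8y2 + 61y3
  subject to:
    y1 + 4y3 >= 6
    y2 + 4y3 >= 3
    y1, y2, y3 >= 0

Solving the primal: x* = (8, 7.25).
  primal value c^T x* = 69.75.
Solving the dual: y* = (3, 0, 0.75).
  dual value b^T y* = 69.75.
Strong duality: c^T x* = b^T y*. Confirmed.

69.75


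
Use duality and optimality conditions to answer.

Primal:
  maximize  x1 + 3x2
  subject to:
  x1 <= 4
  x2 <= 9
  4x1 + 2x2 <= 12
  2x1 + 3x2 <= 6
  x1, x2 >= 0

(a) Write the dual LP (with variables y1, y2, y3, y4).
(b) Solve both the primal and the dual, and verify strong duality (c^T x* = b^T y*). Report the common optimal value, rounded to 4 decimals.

The standard primal-dual pair for 'max c^T x s.t. A x <= b, x >= 0' is:
  Dual:  min b^T y  s.t.  A^T y >= c,  y >= 0.

So the dual LP is:
  minimize  4y1 + 9y2 + 12y3 + 6y4
  subject to:
    y1 + 4y3 + 2y4 >= 1
    y2 + 2y3 + 3y4 >= 3
    y1, y2, y3, y4 >= 0

Solving the primal: x* = (0, 2).
  primal value c^T x* = 6.
Solving the dual: y* = (0, 0, 0, 1).
  dual value b^T y* = 6.
Strong duality: c^T x* = b^T y*. Confirmed.

6


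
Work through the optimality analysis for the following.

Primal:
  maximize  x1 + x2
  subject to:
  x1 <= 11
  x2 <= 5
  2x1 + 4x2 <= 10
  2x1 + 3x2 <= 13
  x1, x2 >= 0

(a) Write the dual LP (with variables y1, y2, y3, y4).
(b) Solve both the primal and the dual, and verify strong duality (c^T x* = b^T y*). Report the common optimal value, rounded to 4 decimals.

The standard primal-dual pair for 'max c^T x s.t. A x <= b, x >= 0' is:
  Dual:  min b^T y  s.t.  A^T y >= c,  y >= 0.

So the dual LP is:
  minimize  11y1 + 5y2 + 10y3 + 13y4
  subject to:
    y1 + 2y3 + 2y4 >= 1
    y2 + 4y3 + 3y4 >= 1
    y1, y2, y3, y4 >= 0

Solving the primal: x* = (5, 0).
  primal value c^T x* = 5.
Solving the dual: y* = (0, 0, 0.5, 0).
  dual value b^T y* = 5.
Strong duality: c^T x* = b^T y*. Confirmed.

5


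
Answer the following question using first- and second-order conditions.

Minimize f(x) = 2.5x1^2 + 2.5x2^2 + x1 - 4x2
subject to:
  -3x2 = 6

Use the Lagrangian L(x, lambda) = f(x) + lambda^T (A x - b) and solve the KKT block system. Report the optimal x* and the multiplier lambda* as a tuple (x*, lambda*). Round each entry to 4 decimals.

Form the Lagrangian:
  L(x, lambda) = (1/2) x^T Q x + c^T x + lambda^T (A x - b)
Stationarity (grad_x L = 0): Q x + c + A^T lambda = 0.
Primal feasibility: A x = b.

This gives the KKT block system:
  [ Q   A^T ] [ x     ]   [-c ]
  [ A    0  ] [ lambda ] = [ b ]

Solving the linear system:
  x*      = (-0.2, -2)
  lambda* = (-4.6667)
  f(x*)   = 17.9

x* = (-0.2, -2), lambda* = (-4.6667)


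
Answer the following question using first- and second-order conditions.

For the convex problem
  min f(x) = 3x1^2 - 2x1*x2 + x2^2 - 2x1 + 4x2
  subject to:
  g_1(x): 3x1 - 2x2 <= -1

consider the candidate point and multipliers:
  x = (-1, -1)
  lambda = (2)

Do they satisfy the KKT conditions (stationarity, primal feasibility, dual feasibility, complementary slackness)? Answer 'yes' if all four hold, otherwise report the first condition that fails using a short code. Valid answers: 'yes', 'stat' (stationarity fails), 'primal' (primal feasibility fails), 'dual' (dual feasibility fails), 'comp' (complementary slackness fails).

Gradient of f: grad f(x) = Q x + c = (-6, 4)
Constraint values g_i(x) = a_i^T x - b_i:
  g_1((-1, -1)) = 0
Stationarity residual: grad f(x) + sum_i lambda_i a_i = (0, 0)
  -> stationarity OK
Primal feasibility (all g_i <= 0): OK
Dual feasibility (all lambda_i >= 0): OK
Complementary slackness (lambda_i * g_i(x) = 0 for all i): OK

Verdict: yes, KKT holds.

yes


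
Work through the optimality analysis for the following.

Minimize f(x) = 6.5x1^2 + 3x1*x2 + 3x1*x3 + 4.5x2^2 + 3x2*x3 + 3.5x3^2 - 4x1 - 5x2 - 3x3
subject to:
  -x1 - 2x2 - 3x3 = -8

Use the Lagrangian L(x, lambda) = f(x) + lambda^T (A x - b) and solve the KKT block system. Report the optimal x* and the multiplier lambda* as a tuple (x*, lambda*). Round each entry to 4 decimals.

Form the Lagrangian:
  L(x, lambda) = (1/2) x^T Q x + c^T x + lambda^T (A x - b)
Stationarity (grad_x L = 0): Q x + c + A^T lambda = 0.
Primal feasibility: A x = b.

This gives the KKT block system:
  [ Q   A^T ] [ x     ]   [-c ]
  [ A    0  ] [ lambda ] = [ b ]

Solving the linear system:
  x*      = (-0.0179, 0.9212, 2.0585)
  lambda* = (4.7064)
  f(x*)   = 13.4708

x* = (-0.0179, 0.9212, 2.0585), lambda* = (4.7064)


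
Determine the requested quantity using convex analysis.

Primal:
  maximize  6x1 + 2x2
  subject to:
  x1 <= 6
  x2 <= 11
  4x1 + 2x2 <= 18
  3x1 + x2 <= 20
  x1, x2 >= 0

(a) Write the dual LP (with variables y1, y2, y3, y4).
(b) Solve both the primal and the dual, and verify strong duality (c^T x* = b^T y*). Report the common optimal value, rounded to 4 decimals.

The standard primal-dual pair for 'max c^T x s.t. A x <= b, x >= 0' is:
  Dual:  min b^T y  s.t.  A^T y >= c,  y >= 0.

So the dual LP is:
  minimize  6y1 + 11y2 + 18y3 + 20y4
  subject to:
    y1 + 4y3 + 3y4 >= 6
    y2 + 2y3 + y4 >= 2
    y1, y2, y3, y4 >= 0

Solving the primal: x* = (4.5, 0).
  primal value c^T x* = 27.
Solving the dual: y* = (0, 0, 1.5, 0).
  dual value b^T y* = 27.
Strong duality: c^T x* = b^T y*. Confirmed.

27


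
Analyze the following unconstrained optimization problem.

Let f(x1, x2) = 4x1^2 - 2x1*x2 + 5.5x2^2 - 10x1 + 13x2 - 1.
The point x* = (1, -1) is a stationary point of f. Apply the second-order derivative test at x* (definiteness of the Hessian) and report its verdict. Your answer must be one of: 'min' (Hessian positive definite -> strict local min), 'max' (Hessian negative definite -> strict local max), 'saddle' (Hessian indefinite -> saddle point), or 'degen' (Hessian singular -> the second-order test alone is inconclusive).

Compute the Hessian H = grad^2 f:
  H = [[8, -2], [-2, 11]]
Verify stationarity: grad f(x*) = H x* + g = (0, 0).
Eigenvalues of H: 7, 12.
Both eigenvalues > 0, so H is positive definite -> x* is a strict local min.

min


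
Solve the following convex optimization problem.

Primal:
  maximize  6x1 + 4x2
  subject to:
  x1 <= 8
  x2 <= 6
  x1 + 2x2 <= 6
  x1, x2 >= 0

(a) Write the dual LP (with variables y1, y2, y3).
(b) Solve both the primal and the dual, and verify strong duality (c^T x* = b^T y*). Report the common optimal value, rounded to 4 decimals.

The standard primal-dual pair for 'max c^T x s.t. A x <= b, x >= 0' is:
  Dual:  min b^T y  s.t.  A^T y >= c,  y >= 0.

So the dual LP is:
  minimize  8y1 + 6y2 + 6y3
  subject to:
    y1 + y3 >= 6
    y2 + 2y3 >= 4
    y1, y2, y3 >= 0

Solving the primal: x* = (6, 0).
  primal value c^T x* = 36.
Solving the dual: y* = (0, 0, 6).
  dual value b^T y* = 36.
Strong duality: c^T x* = b^T y*. Confirmed.

36


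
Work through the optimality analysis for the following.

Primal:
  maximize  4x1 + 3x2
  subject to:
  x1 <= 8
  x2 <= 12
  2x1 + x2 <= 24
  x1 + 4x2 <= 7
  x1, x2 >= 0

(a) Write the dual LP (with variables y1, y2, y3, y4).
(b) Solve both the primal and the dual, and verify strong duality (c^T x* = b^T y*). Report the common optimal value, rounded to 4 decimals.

The standard primal-dual pair for 'max c^T x s.t. A x <= b, x >= 0' is:
  Dual:  min b^T y  s.t.  A^T y >= c,  y >= 0.

So the dual LP is:
  minimize  8y1 + 12y2 + 24y3 + 7y4
  subject to:
    y1 + 2y3 + y4 >= 4
    y2 + y3 + 4y4 >= 3
    y1, y2, y3, y4 >= 0

Solving the primal: x* = (7, 0).
  primal value c^T x* = 28.
Solving the dual: y* = (0, 0, 0, 4).
  dual value b^T y* = 28.
Strong duality: c^T x* = b^T y*. Confirmed.

28


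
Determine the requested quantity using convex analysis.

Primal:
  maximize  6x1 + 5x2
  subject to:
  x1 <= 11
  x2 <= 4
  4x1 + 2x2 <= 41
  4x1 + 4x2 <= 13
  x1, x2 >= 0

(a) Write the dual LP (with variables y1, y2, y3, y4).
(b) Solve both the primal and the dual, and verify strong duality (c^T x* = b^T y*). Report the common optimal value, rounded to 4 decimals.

The standard primal-dual pair for 'max c^T x s.t. A x <= b, x >= 0' is:
  Dual:  min b^T y  s.t.  A^T y >= c,  y >= 0.

So the dual LP is:
  minimize  11y1 + 4y2 + 41y3 + 13y4
  subject to:
    y1 + 4y3 + 4y4 >= 6
    y2 + 2y3 + 4y4 >= 5
    y1, y2, y3, y4 >= 0

Solving the primal: x* = (3.25, 0).
  primal value c^T x* = 19.5.
Solving the dual: y* = (0, 0, 0, 1.5).
  dual value b^T y* = 19.5.
Strong duality: c^T x* = b^T y*. Confirmed.

19.5


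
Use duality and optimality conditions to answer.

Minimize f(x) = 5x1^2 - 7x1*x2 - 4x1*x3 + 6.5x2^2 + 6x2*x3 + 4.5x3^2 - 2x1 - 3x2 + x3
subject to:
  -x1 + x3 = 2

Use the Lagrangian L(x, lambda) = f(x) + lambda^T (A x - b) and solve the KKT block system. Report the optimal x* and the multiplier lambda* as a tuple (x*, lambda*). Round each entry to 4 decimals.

Form the Lagrangian:
  L(x, lambda) = (1/2) x^T Q x + c^T x + lambda^T (A x - b)
Stationarity (grad_x L = 0): Q x + c + A^T lambda = 0.
Primal feasibility: A x = b.

This gives the KKT block system:
  [ Q   A^T ] [ x     ]   [-c ]
  [ A    0  ] [ lambda ] = [ b ]

Solving the linear system:
  x*      = (-0.8873, -0.7606, 1.1127)
  lambda* = (-10)
  f(x*)   = 12.5845

x* = (-0.8873, -0.7606, 1.1127), lambda* = (-10)


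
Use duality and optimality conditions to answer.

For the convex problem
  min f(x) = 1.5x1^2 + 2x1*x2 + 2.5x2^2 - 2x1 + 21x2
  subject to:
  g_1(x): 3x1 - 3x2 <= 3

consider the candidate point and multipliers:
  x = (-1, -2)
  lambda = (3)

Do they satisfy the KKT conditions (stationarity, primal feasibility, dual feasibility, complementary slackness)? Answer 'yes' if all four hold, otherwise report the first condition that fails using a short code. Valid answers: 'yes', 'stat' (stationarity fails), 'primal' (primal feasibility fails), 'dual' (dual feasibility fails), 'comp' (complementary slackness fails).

Gradient of f: grad f(x) = Q x + c = (-9, 9)
Constraint values g_i(x) = a_i^T x - b_i:
  g_1((-1, -2)) = 0
Stationarity residual: grad f(x) + sum_i lambda_i a_i = (0, 0)
  -> stationarity OK
Primal feasibility (all g_i <= 0): OK
Dual feasibility (all lambda_i >= 0): OK
Complementary slackness (lambda_i * g_i(x) = 0 for all i): OK

Verdict: yes, KKT holds.

yes


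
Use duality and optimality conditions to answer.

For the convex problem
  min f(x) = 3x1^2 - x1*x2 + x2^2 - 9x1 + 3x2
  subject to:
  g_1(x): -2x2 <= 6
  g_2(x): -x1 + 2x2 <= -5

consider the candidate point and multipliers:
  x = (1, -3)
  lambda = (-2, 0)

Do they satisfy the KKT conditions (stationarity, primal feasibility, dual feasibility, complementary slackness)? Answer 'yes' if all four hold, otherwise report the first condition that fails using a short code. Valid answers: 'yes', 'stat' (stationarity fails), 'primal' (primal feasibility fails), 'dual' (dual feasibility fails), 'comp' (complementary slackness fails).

Gradient of f: grad f(x) = Q x + c = (0, -4)
Constraint values g_i(x) = a_i^T x - b_i:
  g_1((1, -3)) = 0
  g_2((1, -3)) = -2
Stationarity residual: grad f(x) + sum_i lambda_i a_i = (0, 0)
  -> stationarity OK
Primal feasibility (all g_i <= 0): OK
Dual feasibility (all lambda_i >= 0): FAILS
Complementary slackness (lambda_i * g_i(x) = 0 for all i): OK

Verdict: the first failing condition is dual_feasibility -> dual.

dual


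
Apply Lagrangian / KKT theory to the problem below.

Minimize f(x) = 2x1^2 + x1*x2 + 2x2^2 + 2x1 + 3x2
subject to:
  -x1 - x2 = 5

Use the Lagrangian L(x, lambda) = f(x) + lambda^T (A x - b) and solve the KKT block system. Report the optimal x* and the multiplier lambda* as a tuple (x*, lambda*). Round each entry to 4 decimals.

Form the Lagrangian:
  L(x, lambda) = (1/2) x^T Q x + c^T x + lambda^T (A x - b)
Stationarity (grad_x L = 0): Q x + c + A^T lambda = 0.
Primal feasibility: A x = b.

This gives the KKT block system:
  [ Q   A^T ] [ x     ]   [-c ]
  [ A    0  ] [ lambda ] = [ b ]

Solving the linear system:
  x*      = (-2.3333, -2.6667)
  lambda* = (-10)
  f(x*)   = 18.6667

x* = (-2.3333, -2.6667), lambda* = (-10)


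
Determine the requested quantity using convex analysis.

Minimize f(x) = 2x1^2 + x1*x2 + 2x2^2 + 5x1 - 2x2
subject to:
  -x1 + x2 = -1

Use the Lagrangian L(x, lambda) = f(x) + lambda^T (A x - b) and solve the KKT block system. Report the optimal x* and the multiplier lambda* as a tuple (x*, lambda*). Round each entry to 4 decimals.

Form the Lagrangian:
  L(x, lambda) = (1/2) x^T Q x + c^T x + lambda^T (A x - b)
Stationarity (grad_x L = 0): Q x + c + A^T lambda = 0.
Primal feasibility: A x = b.

This gives the KKT block system:
  [ Q   A^T ] [ x     ]   [-c ]
  [ A    0  ] [ lambda ] = [ b ]

Solving the linear system:
  x*      = (0.2, -0.8)
  lambda* = (5)
  f(x*)   = 3.8

x* = (0.2, -0.8), lambda* = (5)


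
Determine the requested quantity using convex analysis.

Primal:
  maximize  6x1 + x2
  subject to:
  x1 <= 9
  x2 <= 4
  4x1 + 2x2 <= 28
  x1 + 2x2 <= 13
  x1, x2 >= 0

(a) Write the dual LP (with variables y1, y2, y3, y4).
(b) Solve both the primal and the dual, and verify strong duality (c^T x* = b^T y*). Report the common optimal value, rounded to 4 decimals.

The standard primal-dual pair for 'max c^T x s.t. A x <= b, x >= 0' is:
  Dual:  min b^T y  s.t.  A^T y >= c,  y >= 0.

So the dual LP is:
  minimize  9y1 + 4y2 + 28y3 + 13y4
  subject to:
    y1 + 4y3 + y4 >= 6
    y2 + 2y3 + 2y4 >= 1
    y1, y2, y3, y4 >= 0

Solving the primal: x* = (7, 0).
  primal value c^T x* = 42.
Solving the dual: y* = (0, 0, 1.5, 0).
  dual value b^T y* = 42.
Strong duality: c^T x* = b^T y*. Confirmed.

42


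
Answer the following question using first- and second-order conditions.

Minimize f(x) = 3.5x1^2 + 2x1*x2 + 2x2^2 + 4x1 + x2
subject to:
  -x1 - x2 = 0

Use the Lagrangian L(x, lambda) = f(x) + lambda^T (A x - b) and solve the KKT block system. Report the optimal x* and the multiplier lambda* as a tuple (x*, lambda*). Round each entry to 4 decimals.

Form the Lagrangian:
  L(x, lambda) = (1/2) x^T Q x + c^T x + lambda^T (A x - b)
Stationarity (grad_x L = 0): Q x + c + A^T lambda = 0.
Primal feasibility: A x = b.

This gives the KKT block system:
  [ Q   A^T ] [ x     ]   [-c ]
  [ A    0  ] [ lambda ] = [ b ]

Solving the linear system:
  x*      = (-0.4286, 0.4286)
  lambda* = (1.8571)
  f(x*)   = -0.6429

x* = (-0.4286, 0.4286), lambda* = (1.8571)


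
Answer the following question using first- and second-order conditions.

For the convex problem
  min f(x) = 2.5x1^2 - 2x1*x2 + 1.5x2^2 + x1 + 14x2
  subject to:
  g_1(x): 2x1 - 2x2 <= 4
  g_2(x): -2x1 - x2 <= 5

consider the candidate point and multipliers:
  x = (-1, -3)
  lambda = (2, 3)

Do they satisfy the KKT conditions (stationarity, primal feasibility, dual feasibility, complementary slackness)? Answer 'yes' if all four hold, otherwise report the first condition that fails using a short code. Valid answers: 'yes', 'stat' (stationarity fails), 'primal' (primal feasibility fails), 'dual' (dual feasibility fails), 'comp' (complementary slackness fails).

Gradient of f: grad f(x) = Q x + c = (2, 7)
Constraint values g_i(x) = a_i^T x - b_i:
  g_1((-1, -3)) = 0
  g_2((-1, -3)) = 0
Stationarity residual: grad f(x) + sum_i lambda_i a_i = (0, 0)
  -> stationarity OK
Primal feasibility (all g_i <= 0): OK
Dual feasibility (all lambda_i >= 0): OK
Complementary slackness (lambda_i * g_i(x) = 0 for all i): OK

Verdict: yes, KKT holds.

yes


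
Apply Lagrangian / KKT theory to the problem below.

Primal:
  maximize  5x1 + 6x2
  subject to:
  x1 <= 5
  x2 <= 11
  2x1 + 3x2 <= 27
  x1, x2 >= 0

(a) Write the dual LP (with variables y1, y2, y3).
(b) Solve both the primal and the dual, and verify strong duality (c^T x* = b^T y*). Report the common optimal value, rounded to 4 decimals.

The standard primal-dual pair for 'max c^T x s.t. A x <= b, x >= 0' is:
  Dual:  min b^T y  s.t.  A^T y >= c,  y >= 0.

So the dual LP is:
  minimize  5y1 + 11y2 + 27y3
  subject to:
    y1 + 2y3 >= 5
    y2 + 3y3 >= 6
    y1, y2, y3 >= 0

Solving the primal: x* = (5, 5.6667).
  primal value c^T x* = 59.
Solving the dual: y* = (1, 0, 2).
  dual value b^T y* = 59.
Strong duality: c^T x* = b^T y*. Confirmed.

59


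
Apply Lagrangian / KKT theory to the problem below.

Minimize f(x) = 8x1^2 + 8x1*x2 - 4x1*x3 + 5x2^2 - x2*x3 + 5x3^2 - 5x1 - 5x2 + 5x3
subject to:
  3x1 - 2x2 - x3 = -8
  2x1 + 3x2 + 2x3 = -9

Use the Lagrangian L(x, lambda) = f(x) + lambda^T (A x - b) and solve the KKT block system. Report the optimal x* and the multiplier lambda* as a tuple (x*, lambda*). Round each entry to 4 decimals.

Form the Lagrangian:
  L(x, lambda) = (1/2) x^T Q x + c^T x + lambda^T (A x - b)
Stationarity (grad_x L = 0): Q x + c + A^T lambda = 0.
Primal feasibility: A x = b.

This gives the KKT block system:
  [ Q   A^T ] [ x     ]   [-c ]
  [ A    0  ] [ lambda ] = [ b ]

Solving the linear system:
  x*      = (-3.0075, 0.9397, -2.902)
  lambda* = (5.2663, 9.098)
  f(x*)   = 59.9209

x* = (-3.0075, 0.9397, -2.902), lambda* = (5.2663, 9.098)


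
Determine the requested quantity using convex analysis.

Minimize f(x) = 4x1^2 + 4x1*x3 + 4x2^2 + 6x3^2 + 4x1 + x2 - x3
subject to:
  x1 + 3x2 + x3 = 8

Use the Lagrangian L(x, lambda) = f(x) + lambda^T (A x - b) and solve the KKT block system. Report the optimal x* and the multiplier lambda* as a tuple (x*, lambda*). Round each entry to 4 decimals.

Form the Lagrangian:
  L(x, lambda) = (1/2) x^T Q x + c^T x + lambda^T (A x - b)
Stationarity (grad_x L = 0): Q x + c + A^T lambda = 0.
Primal feasibility: A x = b.

This gives the KKT block system:
  [ Q   A^T ] [ x     ]   [-c ]
  [ A    0  ] [ lambda ] = [ b ]

Solving the linear system:
  x*      = (0.0343, 2.4412, 0.6422)
  lambda* = (-6.8431)
  f(x*)   = 28.3407

x* = (0.0343, 2.4412, 0.6422), lambda* = (-6.8431)


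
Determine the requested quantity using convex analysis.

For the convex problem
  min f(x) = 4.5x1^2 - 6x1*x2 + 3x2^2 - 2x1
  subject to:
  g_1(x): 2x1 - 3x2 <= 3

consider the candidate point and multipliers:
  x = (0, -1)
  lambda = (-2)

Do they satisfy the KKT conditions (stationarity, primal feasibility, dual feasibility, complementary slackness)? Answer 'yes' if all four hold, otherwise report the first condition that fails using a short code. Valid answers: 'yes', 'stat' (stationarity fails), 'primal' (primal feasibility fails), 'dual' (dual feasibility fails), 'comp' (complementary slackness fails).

Gradient of f: grad f(x) = Q x + c = (4, -6)
Constraint values g_i(x) = a_i^T x - b_i:
  g_1((0, -1)) = 0
Stationarity residual: grad f(x) + sum_i lambda_i a_i = (0, 0)
  -> stationarity OK
Primal feasibility (all g_i <= 0): OK
Dual feasibility (all lambda_i >= 0): FAILS
Complementary slackness (lambda_i * g_i(x) = 0 for all i): OK

Verdict: the first failing condition is dual_feasibility -> dual.

dual


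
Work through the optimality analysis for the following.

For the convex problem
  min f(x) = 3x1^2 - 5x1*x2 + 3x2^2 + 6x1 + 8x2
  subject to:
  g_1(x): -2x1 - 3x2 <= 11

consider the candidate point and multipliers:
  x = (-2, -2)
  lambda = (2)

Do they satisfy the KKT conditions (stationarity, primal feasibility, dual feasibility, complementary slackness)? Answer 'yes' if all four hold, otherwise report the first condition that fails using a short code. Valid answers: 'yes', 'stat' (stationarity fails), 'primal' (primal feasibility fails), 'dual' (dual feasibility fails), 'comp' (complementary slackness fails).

Gradient of f: grad f(x) = Q x + c = (4, 6)
Constraint values g_i(x) = a_i^T x - b_i:
  g_1((-2, -2)) = -1
Stationarity residual: grad f(x) + sum_i lambda_i a_i = (0, 0)
  -> stationarity OK
Primal feasibility (all g_i <= 0): OK
Dual feasibility (all lambda_i >= 0): OK
Complementary slackness (lambda_i * g_i(x) = 0 for all i): FAILS

Verdict: the first failing condition is complementary_slackness -> comp.

comp


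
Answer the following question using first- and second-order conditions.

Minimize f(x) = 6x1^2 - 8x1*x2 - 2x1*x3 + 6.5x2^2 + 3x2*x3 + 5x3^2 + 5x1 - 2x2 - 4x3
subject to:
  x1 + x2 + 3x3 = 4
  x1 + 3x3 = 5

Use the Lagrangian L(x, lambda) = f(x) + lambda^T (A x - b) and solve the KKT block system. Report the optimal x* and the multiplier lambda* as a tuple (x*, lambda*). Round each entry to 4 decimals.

Form the Lagrangian:
  L(x, lambda) = (1/2) x^T Q x + c^T x + lambda^T (A x - b)
Stationarity (grad_x L = 0): Q x + c + A^T lambda = 0.
Primal feasibility: A x = b.

This gives the KKT block system:
  [ Q   A^T ] [ x     ]   [-c ]
  [ A    0  ] [ lambda ] = [ b ]

Solving the linear system:
  x*      = (-0.4462, -1, 1.8154)
  lambda* = (5.9846, -10)
  f(x*)   = 9.2846

x* = (-0.4462, -1, 1.8154), lambda* = (5.9846, -10)


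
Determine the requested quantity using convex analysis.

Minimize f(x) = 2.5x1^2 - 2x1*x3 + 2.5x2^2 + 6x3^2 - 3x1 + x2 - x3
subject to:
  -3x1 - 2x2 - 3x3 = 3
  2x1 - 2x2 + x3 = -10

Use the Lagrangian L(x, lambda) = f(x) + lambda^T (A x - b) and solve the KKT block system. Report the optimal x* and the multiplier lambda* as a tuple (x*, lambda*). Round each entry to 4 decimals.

Form the Lagrangian:
  L(x, lambda) = (1/2) x^T Q x + c^T x + lambda^T (A x - b)
Stationarity (grad_x L = 0): Q x + c + A^T lambda = 0.
Primal feasibility: A x = b.

This gives the KKT block system:
  [ Q   A^T ] [ x     ]   [-c ]
  [ A    0  ] [ lambda ] = [ b ]

Solving the linear system:
  x*      = (-2.044, 2.6085, -0.695)
  lambda* = (0.4424, 6.5788)
  f(x*)   = 36.948

x* = (-2.044, 2.6085, -0.695), lambda* = (0.4424, 6.5788)


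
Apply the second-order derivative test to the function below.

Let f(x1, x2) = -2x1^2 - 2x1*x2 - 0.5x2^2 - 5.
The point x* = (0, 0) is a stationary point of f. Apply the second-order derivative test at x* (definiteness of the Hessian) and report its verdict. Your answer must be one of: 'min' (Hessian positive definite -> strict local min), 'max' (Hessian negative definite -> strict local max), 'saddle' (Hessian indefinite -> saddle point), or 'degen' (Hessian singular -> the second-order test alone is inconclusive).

Compute the Hessian H = grad^2 f:
  H = [[-4, -2], [-2, -1]]
Verify stationarity: grad f(x*) = H x* + g = (0, 0).
Eigenvalues of H: -5, 0.
H has a zero eigenvalue (singular; negative semidefinite but not definite), so H is neither positive definite, negative definite, nor indefinite. The second-order test alone is inconclusive -> degen.
(Indeed, f is constant along the null direction of H through x*, so x* is not a strict local extremum.)

degen


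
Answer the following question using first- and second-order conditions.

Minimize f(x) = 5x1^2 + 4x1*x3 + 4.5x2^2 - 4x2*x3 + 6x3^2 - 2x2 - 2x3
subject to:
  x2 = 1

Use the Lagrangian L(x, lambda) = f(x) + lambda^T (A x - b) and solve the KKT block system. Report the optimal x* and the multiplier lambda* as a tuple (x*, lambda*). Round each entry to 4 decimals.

Form the Lagrangian:
  L(x, lambda) = (1/2) x^T Q x + c^T x + lambda^T (A x - b)
Stationarity (grad_x L = 0): Q x + c + A^T lambda = 0.
Primal feasibility: A x = b.

This gives the KKT block system:
  [ Q   A^T ] [ x     ]   [-c ]
  [ A    0  ] [ lambda ] = [ b ]

Solving the linear system:
  x*      = (-0.2308, 1, 0.5769)
  lambda* = (-4.6923)
  f(x*)   = 0.7692

x* = (-0.2308, 1, 0.5769), lambda* = (-4.6923)


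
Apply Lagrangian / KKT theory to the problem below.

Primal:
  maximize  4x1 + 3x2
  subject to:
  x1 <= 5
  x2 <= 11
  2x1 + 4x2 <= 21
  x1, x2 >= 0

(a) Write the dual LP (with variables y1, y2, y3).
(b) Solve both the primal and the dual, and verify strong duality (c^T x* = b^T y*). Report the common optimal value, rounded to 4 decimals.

The standard primal-dual pair for 'max c^T x s.t. A x <= b, x >= 0' is:
  Dual:  min b^T y  s.t.  A^T y >= c,  y >= 0.

So the dual LP is:
  minimize  5y1 + 11y2 + 21y3
  subject to:
    y1 + 2y3 >= 4
    y2 + 4y3 >= 3
    y1, y2, y3 >= 0

Solving the primal: x* = (5, 2.75).
  primal value c^T x* = 28.25.
Solving the dual: y* = (2.5, 0, 0.75).
  dual value b^T y* = 28.25.
Strong duality: c^T x* = b^T y*. Confirmed.

28.25


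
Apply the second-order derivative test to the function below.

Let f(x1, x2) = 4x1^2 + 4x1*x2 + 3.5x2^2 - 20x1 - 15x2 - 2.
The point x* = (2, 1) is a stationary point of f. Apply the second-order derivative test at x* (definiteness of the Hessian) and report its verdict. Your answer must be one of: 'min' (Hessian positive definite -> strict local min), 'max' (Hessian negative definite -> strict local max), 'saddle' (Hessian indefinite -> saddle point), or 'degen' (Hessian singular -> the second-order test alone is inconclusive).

Compute the Hessian H = grad^2 f:
  H = [[8, 4], [4, 7]]
Verify stationarity: grad f(x*) = H x* + g = (0, 0).
Eigenvalues of H: 3.4689, 11.5311.
Both eigenvalues > 0, so H is positive definite -> x* is a strict local min.

min


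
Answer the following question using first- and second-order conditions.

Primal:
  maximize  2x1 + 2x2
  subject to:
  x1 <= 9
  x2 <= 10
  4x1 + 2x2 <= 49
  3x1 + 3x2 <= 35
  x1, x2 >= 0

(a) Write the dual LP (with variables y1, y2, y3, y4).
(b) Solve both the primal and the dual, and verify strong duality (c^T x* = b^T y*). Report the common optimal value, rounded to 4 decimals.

The standard primal-dual pair for 'max c^T x s.t. A x <= b, x >= 0' is:
  Dual:  min b^T y  s.t.  A^T y >= c,  y >= 0.

So the dual LP is:
  minimize  9y1 + 10y2 + 49y3 + 35y4
  subject to:
    y1 + 4y3 + 3y4 >= 2
    y2 + 2y3 + 3y4 >= 2
    y1, y2, y3, y4 >= 0

Solving the primal: x* = (9, 2.6667).
  primal value c^T x* = 23.3333.
Solving the dual: y* = (0, 0, 0, 0.6667).
  dual value b^T y* = 23.3333.
Strong duality: c^T x* = b^T y*. Confirmed.

23.3333


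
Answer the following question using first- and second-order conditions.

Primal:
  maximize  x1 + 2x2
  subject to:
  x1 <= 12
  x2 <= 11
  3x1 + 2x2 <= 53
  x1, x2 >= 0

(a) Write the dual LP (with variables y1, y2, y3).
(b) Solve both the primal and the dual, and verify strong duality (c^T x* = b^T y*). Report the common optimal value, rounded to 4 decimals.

The standard primal-dual pair for 'max c^T x s.t. A x <= b, x >= 0' is:
  Dual:  min b^T y  s.t.  A^T y >= c,  y >= 0.

So the dual LP is:
  minimize  12y1 + 11y2 + 53y3
  subject to:
    y1 + 3y3 >= 1
    y2 + 2y3 >= 2
    y1, y2, y3 >= 0

Solving the primal: x* = (10.3333, 11).
  primal value c^T x* = 32.3333.
Solving the dual: y* = (0, 1.3333, 0.3333).
  dual value b^T y* = 32.3333.
Strong duality: c^T x* = b^T y*. Confirmed.

32.3333


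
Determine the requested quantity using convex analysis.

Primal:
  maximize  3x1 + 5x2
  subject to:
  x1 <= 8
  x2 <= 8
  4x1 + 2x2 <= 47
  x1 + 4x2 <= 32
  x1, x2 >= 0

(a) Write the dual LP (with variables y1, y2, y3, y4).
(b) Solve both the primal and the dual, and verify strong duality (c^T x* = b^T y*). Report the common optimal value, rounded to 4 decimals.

The standard primal-dual pair for 'max c^T x s.t. A x <= b, x >= 0' is:
  Dual:  min b^T y  s.t.  A^T y >= c,  y >= 0.

So the dual LP is:
  minimize  8y1 + 8y2 + 47y3 + 32y4
  subject to:
    y1 + 4y3 + y4 >= 3
    y2 + 2y3 + 4y4 >= 5
    y1, y2, y3, y4 >= 0

Solving the primal: x* = (8, 6).
  primal value c^T x* = 54.
Solving the dual: y* = (1.75, 0, 0, 1.25).
  dual value b^T y* = 54.
Strong duality: c^T x* = b^T y*. Confirmed.

54


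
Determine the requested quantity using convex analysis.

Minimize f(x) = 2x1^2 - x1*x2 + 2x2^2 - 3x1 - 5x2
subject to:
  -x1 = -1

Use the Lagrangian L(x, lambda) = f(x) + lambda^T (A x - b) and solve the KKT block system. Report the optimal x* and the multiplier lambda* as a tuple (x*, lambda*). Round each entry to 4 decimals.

Form the Lagrangian:
  L(x, lambda) = (1/2) x^T Q x + c^T x + lambda^T (A x - b)
Stationarity (grad_x L = 0): Q x + c + A^T lambda = 0.
Primal feasibility: A x = b.

This gives the KKT block system:
  [ Q   A^T ] [ x     ]   [-c ]
  [ A    0  ] [ lambda ] = [ b ]

Solving the linear system:
  x*      = (1, 1.5)
  lambda* = (-0.5)
  f(x*)   = -5.5

x* = (1, 1.5), lambda* = (-0.5)


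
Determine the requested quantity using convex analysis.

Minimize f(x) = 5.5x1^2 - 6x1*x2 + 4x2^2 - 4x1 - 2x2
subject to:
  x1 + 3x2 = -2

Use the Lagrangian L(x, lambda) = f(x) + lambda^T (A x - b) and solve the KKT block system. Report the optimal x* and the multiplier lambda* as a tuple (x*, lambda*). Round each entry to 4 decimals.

Form the Lagrangian:
  L(x, lambda) = (1/2) x^T Q x + c^T x + lambda^T (A x - b)
Stationarity (grad_x L = 0): Q x + c + A^T lambda = 0.
Primal feasibility: A x = b.

This gives the KKT block system:
  [ Q   A^T ] [ x     ]   [-c ]
  [ A    0  ] [ lambda ] = [ b ]

Solving the linear system:
  x*      = (-0.1538, -0.6154)
  lambda* = (2)
  f(x*)   = 2.9231

x* = (-0.1538, -0.6154), lambda* = (2)


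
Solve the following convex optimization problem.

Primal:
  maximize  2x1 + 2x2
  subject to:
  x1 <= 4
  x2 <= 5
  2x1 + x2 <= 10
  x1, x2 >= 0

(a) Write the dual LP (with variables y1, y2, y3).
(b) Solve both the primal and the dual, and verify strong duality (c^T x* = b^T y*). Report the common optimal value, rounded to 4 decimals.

The standard primal-dual pair for 'max c^T x s.t. A x <= b, x >= 0' is:
  Dual:  min b^T y  s.t.  A^T y >= c,  y >= 0.

So the dual LP is:
  minimize  4y1 + 5y2 + 10y3
  subject to:
    y1 + 2y3 >= 2
    y2 + y3 >= 2
    y1, y2, y3 >= 0

Solving the primal: x* = (2.5, 5).
  primal value c^T x* = 15.
Solving the dual: y* = (0, 1, 1).
  dual value b^T y* = 15.
Strong duality: c^T x* = b^T y*. Confirmed.

15


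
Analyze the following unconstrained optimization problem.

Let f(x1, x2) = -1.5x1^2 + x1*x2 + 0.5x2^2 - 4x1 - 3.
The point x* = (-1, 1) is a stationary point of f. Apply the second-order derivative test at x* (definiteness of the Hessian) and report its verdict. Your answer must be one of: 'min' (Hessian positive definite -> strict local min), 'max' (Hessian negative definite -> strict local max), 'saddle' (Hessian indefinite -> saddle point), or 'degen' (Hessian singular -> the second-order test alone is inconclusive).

Compute the Hessian H = grad^2 f:
  H = [[-3, 1], [1, 1]]
Verify stationarity: grad f(x*) = H x* + g = (0, 0).
Eigenvalues of H: -3.2361, 1.2361.
Eigenvalues have mixed signs, so H is indefinite -> x* is a saddle point.

saddle


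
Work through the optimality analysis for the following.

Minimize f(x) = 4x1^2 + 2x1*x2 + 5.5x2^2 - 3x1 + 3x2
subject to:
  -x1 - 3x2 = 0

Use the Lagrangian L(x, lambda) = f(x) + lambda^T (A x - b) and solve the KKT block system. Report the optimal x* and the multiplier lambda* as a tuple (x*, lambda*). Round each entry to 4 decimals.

Form the Lagrangian:
  L(x, lambda) = (1/2) x^T Q x + c^T x + lambda^T (A x - b)
Stationarity (grad_x L = 0): Q x + c + A^T lambda = 0.
Primal feasibility: A x = b.

This gives the KKT block system:
  [ Q   A^T ] [ x     ]   [-c ]
  [ A    0  ] [ lambda ] = [ b ]

Solving the linear system:
  x*      = (0.507, -0.169)
  lambda* = (0.7183)
  f(x*)   = -1.0141

x* = (0.507, -0.169), lambda* = (0.7183)


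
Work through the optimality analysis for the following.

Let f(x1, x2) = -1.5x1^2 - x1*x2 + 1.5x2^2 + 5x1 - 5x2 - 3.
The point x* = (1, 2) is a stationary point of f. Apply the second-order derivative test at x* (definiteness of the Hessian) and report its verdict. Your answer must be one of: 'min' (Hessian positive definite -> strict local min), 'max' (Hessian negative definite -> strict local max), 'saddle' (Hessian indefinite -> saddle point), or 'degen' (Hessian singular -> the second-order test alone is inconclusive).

Compute the Hessian H = grad^2 f:
  H = [[-3, -1], [-1, 3]]
Verify stationarity: grad f(x*) = H x* + g = (0, 0).
Eigenvalues of H: -3.1623, 3.1623.
Eigenvalues have mixed signs, so H is indefinite -> x* is a saddle point.

saddle
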